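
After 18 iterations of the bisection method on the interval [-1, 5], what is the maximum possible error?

Bisection error bound: |error| ≤ (b-a)/2^n
|error| ≤ (5 - (-1))/2^18 = 6/2^18
|error| ≤ 0.0000228882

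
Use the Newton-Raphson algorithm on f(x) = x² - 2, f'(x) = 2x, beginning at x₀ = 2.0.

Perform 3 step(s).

f(x) = x² - 2
f'(x) = 2x
x₀ = 2.0

Newton-Raphson formula: x_{n+1} = x_n - f(x_n)/f'(x_n)

Iteration 1:
  f(2.000000) = 2.000000
  f'(2.000000) = 4.000000
  x_1 = 2.000000 - 2.000000/4.000000 = 1.500000
Iteration 2:
  f(1.500000) = 0.250000
  f'(1.500000) = 3.000000
  x_2 = 1.500000 - 0.250000/3.000000 = 1.416667
Iteration 3:
  f(1.416667) = 0.006944
  f'(1.416667) = 2.833333
  x_3 = 1.416667 - 0.006944/2.833333 = 1.414216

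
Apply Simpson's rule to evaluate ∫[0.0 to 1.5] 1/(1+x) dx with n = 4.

f(x) = 1/(1+x)
a = 0.0, b = 1.5, n = 4
h = (b - a)/n = 0.375000

Simpson's rule: (h/3)[f(x₀) + 4f(x₁) + 2f(x₂) + ... + f(xₙ)]

x_0 = 0.0000, f(x_0) = 1.000000, coefficient = 1
x_1 = 0.3750, f(x_1) = 0.727273, coefficient = 4
x_2 = 0.7500, f(x_2) = 0.571429, coefficient = 2
x_3 = 1.1250, f(x_3) = 0.470588, coefficient = 4
x_4 = 1.5000, f(x_4) = 0.400000, coefficient = 1

I ≈ (0.375000/3) × 7.334301 = 0.916788
Exact value: 0.916291
Error: 0.000497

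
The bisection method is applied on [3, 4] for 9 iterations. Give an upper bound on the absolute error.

Bisection error bound: |error| ≤ (b-a)/2^n
|error| ≤ (4 - 3)/2^9 = 1/2^9
|error| ≤ 0.0019531250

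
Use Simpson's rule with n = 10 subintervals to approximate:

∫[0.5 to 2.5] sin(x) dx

f(x) = sin(x)
a = 0.5, b = 2.5, n = 10
h = (b - a)/n = 0.200000

Simpson's rule: (h/3)[f(x₀) + 4f(x₁) + 2f(x₂) + ... + f(xₙ)]

x_0 = 0.5000, f(x_0) = 0.479426, coefficient = 1
x_1 = 0.7000, f(x_1) = 0.644218, coefficient = 4
x_2 = 0.9000, f(x_2) = 0.783327, coefficient = 2
x_3 = 1.1000, f(x_3) = 0.891207, coefficient = 4
x_4 = 1.3000, f(x_4) = 0.963558, coefficient = 2
x_5 = 1.5000, f(x_5) = 0.997495, coefficient = 4
x_6 = 1.7000, f(x_6) = 0.991665, coefficient = 2
x_7 = 1.9000, f(x_7) = 0.946300, coefficient = 4
x_8 = 2.1000, f(x_8) = 0.863209, coefficient = 2
x_9 = 2.3000, f(x_9) = 0.745705, coefficient = 4
x_10 = 2.5000, f(x_10) = 0.598472, coefficient = 1

I ≈ (0.200000/3) × 25.181118 = 1.678741
Exact value: 1.678726
Error: 0.000015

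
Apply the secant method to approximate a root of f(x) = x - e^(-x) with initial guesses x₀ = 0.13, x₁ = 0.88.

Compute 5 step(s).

f(x) = x - e^(-x)
x₀ = 0.13, x₁ = 0.88

Secant formula: x_{n+1} = x_n - f(x_n)(x_n - x_{n-1})/(f(x_n) - f(x_{n-1}))

Iteration 1:
  f(0.130000) = -0.748095
  f(0.880000) = 0.465217
  x_2 = 0.880000 - 0.465217×(0.880000 - 0.130000)/(0.465217 - (-0.748095))
       = 0.592430
Iteration 2:
  f(0.880000) = 0.465217
  f(0.592430) = 0.039447
  x_3 = 0.592430 - 0.039447×(0.592430 - 0.880000)/(0.039447 - 0.465217)
       = 0.565786
Iteration 3:
  f(0.592430) = 0.039447
  f(0.565786) = -0.002127
  x_4 = 0.565786 - (-0.002127)×(0.565786 - 0.592430)/(-0.002127 - 0.039447)
       = 0.567149
Iteration 4:
  f(0.565786) = -0.002127
  f(0.567149) = 0.000010
  x_5 = 0.567149 - 0.000010×(0.567149 - 0.565786)/(0.000010 - (-0.002127))
       = 0.567143
Iteration 5:
  f(0.567149) = 0.000010
  f(0.567143) = 0.000000
  x_6 = 0.567143 - 0.000000×(0.567143 - 0.567149)/(0.000000 - 0.000010)
       = 0.567143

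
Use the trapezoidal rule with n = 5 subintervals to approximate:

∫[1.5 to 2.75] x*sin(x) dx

f(x) = x*sin(x)
a = 1.5, b = 2.75, n = 5
h = (b - a)/n = 0.250000

Trapezoidal rule: (h/2)[f(x₀) + 2f(x₁) + 2f(x₂) + ... + f(xₙ)]

x_0 = 1.5000, f(x_0) = 1.496242, coefficient = 1
x_1 = 1.7500, f(x_1) = 1.721975, coefficient = 2
x_2 = 2.0000, f(x_2) = 1.818595, coefficient = 2
x_3 = 2.2500, f(x_3) = 1.750665, coefficient = 2
x_4 = 2.5000, f(x_4) = 1.496180, coefficient = 2
x_5 = 2.7500, f(x_5) = 1.049568, coefficient = 1

I ≈ (0.250000/2) × 16.120641 = 2.015080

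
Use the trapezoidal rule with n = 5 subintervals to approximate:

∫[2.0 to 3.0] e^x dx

f(x) = e^x
a = 2.0, b = 3.0, n = 5
h = (b - a)/n = 0.200000

Trapezoidal rule: (h/2)[f(x₀) + 2f(x₁) + 2f(x₂) + ... + f(xₙ)]

x_0 = 2.0000, f(x_0) = 7.389056, coefficient = 1
x_1 = 2.2000, f(x_1) = 9.025013, coefficient = 2
x_2 = 2.4000, f(x_2) = 11.023176, coefficient = 2
x_3 = 2.6000, f(x_3) = 13.463738, coefficient = 2
x_4 = 2.8000, f(x_4) = 16.444647, coefficient = 2
x_5 = 3.0000, f(x_5) = 20.085537, coefficient = 1

I ≈ (0.200000/2) × 127.387742 = 12.738774
Exact value: 12.696481
Error: 0.042293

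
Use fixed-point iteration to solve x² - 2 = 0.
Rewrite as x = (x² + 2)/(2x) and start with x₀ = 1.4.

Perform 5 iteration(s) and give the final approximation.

Equation: x² - 2 = 0
Fixed-point form: x = (x² + 2)/(2x)
x₀ = 1.4

x_1 = g(1.400000) = 1.414286
x_2 = g(1.414286) = 1.414214
x_3 = g(1.414214) = 1.414214
x_4 = g(1.414214) = 1.414214
x_5 = g(1.414214) = 1.414214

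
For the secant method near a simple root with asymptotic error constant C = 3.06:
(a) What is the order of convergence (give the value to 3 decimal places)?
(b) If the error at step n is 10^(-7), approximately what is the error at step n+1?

(a) Secant method has superlinear convergence with order φ = (1+√5)/2 ≈ 1.618.
    This means |e_{n+1}| ≈ C|e_n|^1.618.

(b) With |e_n| = 10^(-7) and C = 3.06:
    |e_{n+1}| ≈ 3.06 × (10^(-7))^1.618 = 3.06 × 10^(-11.33)

(a) ≈ 1.618 (golden ratio); (b) |e_{n+1}| ≈ 1.444e-11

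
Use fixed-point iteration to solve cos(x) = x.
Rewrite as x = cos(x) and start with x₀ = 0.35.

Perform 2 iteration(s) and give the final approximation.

Equation: cos(x) = x
Fixed-point form: x = cos(x)
x₀ = 0.35

x_1 = g(0.350000) = 0.939373
x_2 = g(0.939373) = 0.590294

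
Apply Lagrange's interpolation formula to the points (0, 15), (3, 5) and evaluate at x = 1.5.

Lagrange interpolation formula:
P(x) = Σ yᵢ × Lᵢ(x)
where Lᵢ(x) = Π_{j≠i} (x - xⱼ)/(xᵢ - xⱼ)

L_0(1.5) = (1.5 - 3)/(0 - 3) = 0.500000
L_1(1.5) = (1.5 - 0)/(3 - 0) = 0.500000

P(1.5) = 15×L_0(1.5) + 5×L_1(1.5)
P(1.5) = 10.000000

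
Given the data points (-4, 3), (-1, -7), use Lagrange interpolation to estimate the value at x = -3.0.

Lagrange interpolation formula:
P(x) = Σ yᵢ × Lᵢ(x)
where Lᵢ(x) = Π_{j≠i} (x - xⱼ)/(xᵢ - xⱼ)

L_0(-3.0) = (-3.0 - (-1))/(-4 - (-1)) = 0.666667
L_1(-3.0) = (-3.0 - (-4))/(-1 - (-4)) = 0.333333

P(-3.0) = 3×L_0(-3.0) + (-7)×L_1(-3.0)
P(-3.0) = -0.333333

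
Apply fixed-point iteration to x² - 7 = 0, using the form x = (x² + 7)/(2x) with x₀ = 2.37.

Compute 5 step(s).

Equation: x² - 7 = 0
Fixed-point form: x = (x² + 7)/(2x)
x₀ = 2.37

x_1 = g(2.370000) = 2.661793
x_2 = g(2.661793) = 2.645800
x_3 = g(2.645800) = 2.645751
x_4 = g(2.645751) = 2.645751
x_5 = g(2.645751) = 2.645751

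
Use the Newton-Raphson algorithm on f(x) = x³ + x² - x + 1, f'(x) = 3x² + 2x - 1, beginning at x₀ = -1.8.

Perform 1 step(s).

f(x) = x³ + x² - x + 1
f'(x) = 3x² + 2x - 1
x₀ = -1.8

Newton-Raphson formula: x_{n+1} = x_n - f(x_n)/f'(x_n)

Iteration 1:
  f(-1.800000) = 0.208000
  f'(-1.800000) = 5.120000
  x_1 = -1.800000 - 0.208000/5.120000 = -1.840625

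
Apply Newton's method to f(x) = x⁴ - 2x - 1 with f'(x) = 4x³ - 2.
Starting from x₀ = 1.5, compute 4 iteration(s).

f(x) = x⁴ - 2x - 1
f'(x) = 4x³ - 2
x₀ = 1.5

Newton-Raphson formula: x_{n+1} = x_n - f(x_n)/f'(x_n)

Iteration 1:
  f(1.500000) = 1.062500
  f'(1.500000) = 11.500000
  x_1 = 1.500000 - 1.062500/11.500000 = 1.407609
Iteration 2:
  f(1.407609) = 0.110579
  f'(1.407609) = 9.155931
  x_2 = 1.407609 - 0.110579/9.155931 = 1.395531
Iteration 3:
  f(1.395531) = 0.001724
  f'(1.395531) = 8.871234
  x_3 = 1.395531 - 0.001724/8.871234 = 1.395337
Iteration 4:
  f(1.395337) = 0.000000
  f'(1.395337) = 8.866692
  x_4 = 1.395337 - 0.000000/8.866692 = 1.395337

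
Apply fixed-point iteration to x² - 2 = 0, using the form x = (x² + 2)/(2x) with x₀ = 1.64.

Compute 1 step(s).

Equation: x² - 2 = 0
Fixed-point form: x = (x² + 2)/(2x)
x₀ = 1.64

x_1 = g(1.640000) = 1.429756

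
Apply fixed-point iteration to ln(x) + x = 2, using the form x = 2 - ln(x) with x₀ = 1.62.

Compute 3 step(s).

Equation: ln(x) + x = 2
Fixed-point form: x = 2 - ln(x)
x₀ = 1.62

x_1 = g(1.620000) = 1.517574
x_2 = g(1.517574) = 1.582887
x_3 = g(1.582887) = 1.540750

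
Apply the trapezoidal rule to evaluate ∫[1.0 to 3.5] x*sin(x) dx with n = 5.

f(x) = x*sin(x)
a = 1.0, b = 3.5, n = 5
h = (b - a)/n = 0.500000

Trapezoidal rule: (h/2)[f(x₀) + 2f(x₁) + 2f(x₂) + ... + f(xₙ)]

x_0 = 1.0000, f(x_0) = 0.841471, coefficient = 1
x_1 = 1.5000, f(x_1) = 1.496242, coefficient = 2
x_2 = 2.0000, f(x_2) = 1.818595, coefficient = 2
x_3 = 2.5000, f(x_3) = 1.496180, coefficient = 2
x_4 = 3.0000, f(x_4) = 0.423360, coefficient = 2
x_5 = 3.5000, f(x_5) = -1.227741, coefficient = 1

I ≈ (0.500000/2) × 10.082485 = 2.520621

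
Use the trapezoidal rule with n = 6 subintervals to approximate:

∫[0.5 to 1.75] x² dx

f(x) = x²
a = 0.5, b = 1.75, n = 6
h = (b - a)/n = 0.208333

Trapezoidal rule: (h/2)[f(x₀) + 2f(x₁) + 2f(x₂) + ... + f(xₙ)]

x_0 = 0.5000, f(x_0) = 0.250000, coefficient = 1
x_1 = 0.7083, f(x_1) = 0.501736, coefficient = 2
x_2 = 0.9167, f(x_2) = 0.840278, coefficient = 2
x_3 = 1.1250, f(x_3) = 1.265625, coefficient = 2
x_4 = 1.3333, f(x_4) = 1.777778, coefficient = 2
x_5 = 1.5417, f(x_5) = 2.376736, coefficient = 2
x_6 = 1.7500, f(x_6) = 3.062500, coefficient = 1

I ≈ (0.208333/2) × 16.836806 = 1.753834
Exact value: 1.744792
Error: 0.009042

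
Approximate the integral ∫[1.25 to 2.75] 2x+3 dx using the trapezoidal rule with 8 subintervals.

f(x) = 2x+3
a = 1.25, b = 2.75, n = 8
h = (b - a)/n = 0.187500

Trapezoidal rule: (h/2)[f(x₀) + 2f(x₁) + 2f(x₂) + ... + f(xₙ)]

x_0 = 1.2500, f(x_0) = 5.500000, coefficient = 1
x_1 = 1.4375, f(x_1) = 5.875000, coefficient = 2
x_2 = 1.6250, f(x_2) = 6.250000, coefficient = 2
x_3 = 1.8125, f(x_3) = 6.625000, coefficient = 2
x_4 = 2.0000, f(x_4) = 7.000000, coefficient = 2
x_5 = 2.1875, f(x_5) = 7.375000, coefficient = 2
x_6 = 2.3750, f(x_6) = 7.750000, coefficient = 2
x_7 = 2.5625, f(x_7) = 8.125000, coefficient = 2
x_8 = 2.7500, f(x_8) = 8.500000, coefficient = 1

I ≈ (0.187500/2) × 112.000000 = 10.500000
Exact value: 10.500000
Error: 0.000000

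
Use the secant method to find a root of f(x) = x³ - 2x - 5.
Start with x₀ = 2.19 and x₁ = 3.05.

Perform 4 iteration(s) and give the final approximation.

f(x) = x³ - 2x - 5
x₀ = 2.19, x₁ = 3.05

Secant formula: x_{n+1} = x_n - f(x_n)(x_n - x_{n-1})/(f(x_n) - f(x_{n-1}))

Iteration 1:
  f(2.190000) = 1.123459
  f(3.050000) = 17.272625
  x_2 = 3.050000 - 17.272625×(3.050000 - 2.190000)/(17.272625 - 1.123459)
       = 2.130172
Iteration 2:
  f(3.050000) = 17.272625
  f(2.130172) = 0.405592
  x_3 = 2.130172 - 0.405592×(2.130172 - 3.050000)/(0.405592 - 17.272625)
       = 2.108053
Iteration 3:
  f(2.130172) = 0.405592
  f(2.108053) = 0.151847
  x_4 = 2.108053 - 0.151847×(2.108053 - 2.130172)/(0.151847 - 0.405592)
       = 2.094817
Iteration 4:
  f(2.108053) = 0.151847
  f(2.094817) = 0.002964
  x_5 = 2.094817 - 0.002964×(2.094817 - 2.108053)/(0.002964 - 0.151847)
       = 2.094553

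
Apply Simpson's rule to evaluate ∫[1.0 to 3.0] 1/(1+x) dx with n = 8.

f(x) = 1/(1+x)
a = 1.0, b = 3.0, n = 8
h = (b - a)/n = 0.250000

Simpson's rule: (h/3)[f(x₀) + 4f(x₁) + 2f(x₂) + ... + f(xₙ)]

x_0 = 1.0000, f(x_0) = 0.500000, coefficient = 1
x_1 = 1.2500, f(x_1) = 0.444444, coefficient = 4
x_2 = 1.5000, f(x_2) = 0.400000, coefficient = 2
x_3 = 1.7500, f(x_3) = 0.363636, coefficient = 4
x_4 = 2.0000, f(x_4) = 0.333333, coefficient = 2
x_5 = 2.2500, f(x_5) = 0.307692, coefficient = 4
x_6 = 2.5000, f(x_6) = 0.285714, coefficient = 2
x_7 = 2.7500, f(x_7) = 0.266667, coefficient = 4
x_8 = 3.0000, f(x_8) = 0.250000, coefficient = 1

I ≈ (0.250000/3) × 8.317854 = 0.693155
Exact value: 0.693147
Error: 0.000007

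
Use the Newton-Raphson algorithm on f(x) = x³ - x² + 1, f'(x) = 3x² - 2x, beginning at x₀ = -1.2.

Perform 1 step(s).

f(x) = x³ - x² + 1
f'(x) = 3x² - 2x
x₀ = -1.2

Newton-Raphson formula: x_{n+1} = x_n - f(x_n)/f'(x_n)

Iteration 1:
  f(-1.200000) = -2.168000
  f'(-1.200000) = 6.720000
  x_1 = -1.200000 - (-2.168000)/6.720000 = -0.877381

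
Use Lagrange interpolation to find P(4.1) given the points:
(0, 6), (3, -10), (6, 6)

Lagrange interpolation formula:
P(x) = Σ yᵢ × Lᵢ(x)
where Lᵢ(x) = Π_{j≠i} (x - xⱼ)/(xᵢ - xⱼ)

L_0(4.1) = (4.1 - 3)/(0 - 3) × (4.1 - 6)/(0 - 6) = -0.116111
L_1(4.1) = (4.1 - 0)/(3 - 0) × (4.1 - 6)/(3 - 6) = 0.865556
L_2(4.1) = (4.1 - 0)/(6 - 0) × (4.1 - 3)/(6 - 3) = 0.250556

P(4.1) = 6×L_0(4.1) + (-10)×L_1(4.1) + 6×L_2(4.1)
P(4.1) = -7.848889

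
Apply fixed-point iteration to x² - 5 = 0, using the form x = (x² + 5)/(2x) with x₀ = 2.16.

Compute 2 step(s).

Equation: x² - 5 = 0
Fixed-point form: x = (x² + 5)/(2x)
x₀ = 2.16

x_1 = g(2.160000) = 2.237407
x_2 = g(2.237407) = 2.236068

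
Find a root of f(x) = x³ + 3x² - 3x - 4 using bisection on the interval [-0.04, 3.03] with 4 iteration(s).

f(x) = x³ + 3x² - 3x - 4
Initial interval: [-0.04, 3.03]

Iteration 1:
  c_1 = (-0.040000 + 3.030000)/2 = 1.495000
  f(c_1) = f(1.495000) = 1.561437
  f(a) × f(c) < 0, new interval: [-0.040000, 1.495000]
Iteration 2:
  c_2 = (-0.040000 + 1.495000)/2 = 0.727500
  f(c_2) = f(0.727500) = -4.209697
  f(a) × f(c) ≥ 0, new interval: [0.727500, 1.495000]
Iteration 3:
  c_3 = (0.727500 + 1.495000)/2 = 1.111250
  f(c_3) = f(1.111250) = -2.256864
  f(a) × f(c) ≥ 0, new interval: [1.111250, 1.495000]
Iteration 4:
  c_4 = (1.111250 + 1.495000)/2 = 1.303125
  f(c_4) = f(1.303125) = -0.602089
  f(a) × f(c) ≥ 0, new interval: [1.303125, 1.495000]

After 4 iteration(s), the approximation is c_4 = 1.303125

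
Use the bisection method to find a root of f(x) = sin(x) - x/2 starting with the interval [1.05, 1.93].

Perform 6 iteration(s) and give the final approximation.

f(x) = sin(x) - x/2
Initial interval: [1.05, 1.93]

Iteration 1:
  c_1 = (1.050000 + 1.930000)/2 = 1.490000
  f(c_1) = f(1.490000) = 0.251738
  f(a) × f(c) ≥ 0, new interval: [1.490000, 1.930000]
Iteration 2:
  c_2 = (1.490000 + 1.930000)/2 = 1.710000
  f(c_2) = f(1.710000) = 0.135327
  f(a) × f(c) ≥ 0, new interval: [1.710000, 1.930000]
Iteration 3:
  c_3 = (1.710000 + 1.930000)/2 = 1.820000
  f(c_3) = f(1.820000) = 0.059109
  f(a) × f(c) ≥ 0, new interval: [1.820000, 1.930000]
Iteration 4:
  c_4 = (1.820000 + 1.930000)/2 = 1.875000
  f(c_4) = f(1.875000) = 0.016586
  f(a) × f(c) ≥ 0, new interval: [1.875000, 1.930000]
Iteration 5:
  c_5 = (1.875000 + 1.930000)/2 = 1.902500
  f(c_5) = f(1.902500) = -0.005761
  f(a) × f(c) < 0, new interval: [1.875000, 1.902500]
Iteration 6:
  c_6 = (1.875000 + 1.902500)/2 = 1.888750
  f(c_6) = f(1.888750) = 0.005502
  f(a) × f(c) ≥ 0, new interval: [1.888750, 1.902500]

After 6 iteration(s), the approximation is c_6 = 1.888750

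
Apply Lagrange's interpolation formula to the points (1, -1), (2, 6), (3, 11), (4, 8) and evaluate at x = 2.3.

Lagrange interpolation formula:
P(x) = Σ yᵢ × Lᵢ(x)
where Lᵢ(x) = Π_{j≠i} (x - xⱼ)/(xᵢ - xⱼ)

L_0(2.3) = (2.3 - 2)/(1 - 2) × (2.3 - 3)/(1 - 3) × (2.3 - 4)/(1 - 4) = -0.059500
L_1(2.3) = (2.3 - 1)/(2 - 1) × (2.3 - 3)/(2 - 3) × (2.3 - 4)/(2 - 4) = 0.773500
L_2(2.3) = (2.3 - 1)/(3 - 1) × (2.3 - 2)/(3 - 2) × (2.3 - 4)/(3 - 4) = 0.331500
L_3(2.3) = (2.3 - 1)/(4 - 1) × (2.3 - 2)/(4 - 2) × (2.3 - 3)/(4 - 3) = -0.045500

P(2.3) = (-1)×L_0(2.3) + 6×L_1(2.3) + 11×L_2(2.3) + 8×L_3(2.3)
P(2.3) = 7.983000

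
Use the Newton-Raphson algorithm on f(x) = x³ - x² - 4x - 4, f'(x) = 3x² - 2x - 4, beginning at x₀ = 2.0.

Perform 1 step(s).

f(x) = x³ - x² - 4x - 4
f'(x) = 3x² - 2x - 4
x₀ = 2.0

Newton-Raphson formula: x_{n+1} = x_n - f(x_n)/f'(x_n)

Iteration 1:
  f(2.000000) = -8.000000
  f'(2.000000) = 4.000000
  x_1 = 2.000000 - (-8.000000)/4.000000 = 4.000000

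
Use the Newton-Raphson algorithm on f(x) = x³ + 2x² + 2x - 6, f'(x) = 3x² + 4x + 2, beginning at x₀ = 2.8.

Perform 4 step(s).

f(x) = x³ + 2x² + 2x - 6
f'(x) = 3x² + 4x + 2
x₀ = 2.8

Newton-Raphson formula: x_{n+1} = x_n - f(x_n)/f'(x_n)

Iteration 1:
  f(2.800000) = 37.232000
  f'(2.800000) = 36.720000
  x_1 = 2.800000 - 37.232000/36.720000 = 1.786057
Iteration 2:
  f(1.786057) = 9.649628
  f'(1.786057) = 18.714222
  x_2 = 1.786057 - 9.649628/18.714222 = 1.270426
Iteration 3:
  f(1.270426) = 1.819260
  f'(1.270426) = 11.923650
  x_3 = 1.270426 - 1.819260/11.923650 = 1.117850
Iteration 4:
  f(1.117850) = 0.131731
  f'(1.117850) = 10.220167
  x_4 = 1.117850 - 0.131731/10.220167 = 1.104961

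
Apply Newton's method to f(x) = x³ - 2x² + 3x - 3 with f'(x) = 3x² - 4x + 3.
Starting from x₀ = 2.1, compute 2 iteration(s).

f(x) = x³ - 2x² + 3x - 3
f'(x) = 3x² - 4x + 3
x₀ = 2.1

Newton-Raphson formula: x_{n+1} = x_n - f(x_n)/f'(x_n)

Iteration 1:
  f(2.100000) = 3.741000
  f'(2.100000) = 7.830000
  x_1 = 2.100000 - 3.741000/7.830000 = 1.622222
Iteration 2:
  f(1.622222) = 0.872505
  f'(1.622222) = 4.405926
  x_2 = 1.622222 - 0.872505/4.405926 = 1.424192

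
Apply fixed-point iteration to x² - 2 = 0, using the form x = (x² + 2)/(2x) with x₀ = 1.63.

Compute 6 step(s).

Equation: x² - 2 = 0
Fixed-point form: x = (x² + 2)/(2x)
x₀ = 1.63

x_1 = g(1.630000) = 1.428497
x_2 = g(1.428497) = 1.414285
x_3 = g(1.414285) = 1.414214
x_4 = g(1.414214) = 1.414214
x_5 = g(1.414214) = 1.414214
x_6 = g(1.414214) = 1.414214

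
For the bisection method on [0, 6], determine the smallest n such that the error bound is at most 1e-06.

We need (b-a)/2^n ≤ 1e-06
(6 - 0)/2^n ≤ 1e-06
6/2^n ≤ 1e-06
2^n ≥ 6000000
n ≥ log₂(6000000) = 22.52
n ≥ 23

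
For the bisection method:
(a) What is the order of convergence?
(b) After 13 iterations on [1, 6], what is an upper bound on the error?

(a) Bisection has linear (order 1) convergence; the error is halved each step.

(b) Error bound = (b-a)/2^n = (6 - 1)/2^{13}
    = 5/2^{13}

(a) 1 (linear); (b) error ≤ 6.10e-04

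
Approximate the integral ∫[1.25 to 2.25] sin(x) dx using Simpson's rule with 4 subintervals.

f(x) = sin(x)
a = 1.25, b = 2.25, n = 4
h = (b - a)/n = 0.250000

Simpson's rule: (h/3)[f(x₀) + 4f(x₁) + 2f(x₂) + ... + f(xₙ)]

x_0 = 1.2500, f(x_0) = 0.948985, coefficient = 1
x_1 = 1.5000, f(x_1) = 0.997495, coefficient = 4
x_2 = 1.7500, f(x_2) = 0.983986, coefficient = 2
x_3 = 2.0000, f(x_3) = 0.909297, coefficient = 4
x_4 = 2.2500, f(x_4) = 0.778073, coefficient = 1

I ≈ (0.250000/3) × 11.322199 = 0.943517
Exact value: 0.943496
Error: 0.000021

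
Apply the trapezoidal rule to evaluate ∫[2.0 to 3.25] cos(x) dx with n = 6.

f(x) = cos(x)
a = 2.0, b = 3.25, n = 6
h = (b - a)/n = 0.208333

Trapezoidal rule: (h/2)[f(x₀) + 2f(x₁) + 2f(x₂) + ... + f(xₙ)]

x_0 = 2.0000, f(x_0) = -0.416147, coefficient = 1
x_1 = 2.2083, f(x_1) = -0.595218, coefficient = 2
x_2 = 2.4167, f(x_2) = -0.748549, coefficient = 2
x_3 = 2.6250, f(x_3) = -0.869507, coefficient = 2
x_4 = 2.8333, f(x_4) = -0.952863, coefficient = 2
x_5 = 3.0417, f(x_5) = -0.995012, coefficient = 2
x_6 = 3.2500, f(x_6) = -0.994130, coefficient = 1

I ≈ (0.208333/2) × -9.732573 = -1.013810
Exact value: -1.017493
Error: 0.003683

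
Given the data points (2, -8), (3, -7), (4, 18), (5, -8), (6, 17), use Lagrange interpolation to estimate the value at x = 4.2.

Lagrange interpolation formula:
P(x) = Σ yᵢ × Lᵢ(x)
where Lᵢ(x) = Π_{j≠i} (x - xⱼ)/(xᵢ - xⱼ)

L_0(4.2) = (4.2 - 3)/(2 - 3) × (4.2 - 4)/(2 - 4) × (4.2 - 5)/(2 - 5) × (4.2 - 6)/(2 - 6) = 0.014400
L_1(4.2) = (4.2 - 2)/(3 - 2) × (4.2 - 4)/(3 - 4) × (4.2 - 5)/(3 - 5) × (4.2 - 6)/(3 - 6) = -0.105600
L_2(4.2) = (4.2 - 2)/(4 - 2) × (4.2 - 3)/(4 - 3) × (4.2 - 5)/(4 - 5) × (4.2 - 6)/(4 - 6) = 0.950400
L_3(4.2) = (4.2 - 2)/(5 - 2) × (4.2 - 3)/(5 - 3) × (4.2 - 4)/(5 - 4) × (4.2 - 6)/(5 - 6) = 0.158400
L_4(4.2) = (4.2 - 2)/(6 - 2) × (4.2 - 3)/(6 - 3) × (4.2 - 4)/(6 - 4) × (4.2 - 5)/(6 - 5) = -0.017600

P(4.2) = (-8)×L_0(4.2) + (-7)×L_1(4.2) + 18×L_2(4.2) + (-8)×L_3(4.2) + 17×L_4(4.2)
P(4.2) = 16.164800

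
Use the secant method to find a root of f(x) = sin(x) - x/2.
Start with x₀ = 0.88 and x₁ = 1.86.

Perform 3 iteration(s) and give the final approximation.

f(x) = sin(x) - x/2
x₀ = 0.88, x₁ = 1.86

Secant formula: x_{n+1} = x_n - f(x_n)(x_n - x_{n-1})/(f(x_n) - f(x_{n-1}))

Iteration 1:
  f(0.880000) = 0.330739
  f(1.860000) = 0.028471
  x_2 = 1.860000 - 0.028471×(1.860000 - 0.880000)/(0.028471 - 0.330739)
       = 1.952308
Iteration 2:
  f(1.860000) = 0.028471
  f(1.952308) = -0.048052
  x_3 = 1.952308 - (-0.048052)×(1.952308 - 1.860000)/(-0.048052 - 0.028471)
       = 1.894345
Iteration 3:
  f(1.952308) = -0.048052
  f(1.894345) = 0.000941
  x_4 = 1.894345 - 0.000941×(1.894345 - 1.952308)/(0.000941 - (-0.048052))
       = 1.895458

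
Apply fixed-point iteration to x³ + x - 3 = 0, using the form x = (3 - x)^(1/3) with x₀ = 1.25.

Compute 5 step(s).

Equation: x³ + x - 3 = 0
Fixed-point form: x = (3 - x)^(1/3)
x₀ = 1.25

x_1 = g(1.250000) = 1.205071
x_2 = g(1.205071) = 1.215297
x_3 = g(1.215297) = 1.212985
x_4 = g(1.212985) = 1.213508
x_5 = g(1.213508) = 1.213390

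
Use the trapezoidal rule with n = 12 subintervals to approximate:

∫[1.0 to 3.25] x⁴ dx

f(x) = x⁴
a = 1.0, b = 3.25, n = 12
h = (b - a)/n = 0.187500

Trapezoidal rule: (h/2)[f(x₀) + 2f(x₁) + 2f(x₂) + ... + f(xₙ)]

x_0 = 1.0000, f(x_0) = 1.000000, coefficient = 1
x_1 = 1.1875, f(x_1) = 1.988541, coefficient = 2
x_2 = 1.3750, f(x_2) = 3.574463, coefficient = 2
x_3 = 1.5625, f(x_3) = 5.960464, coefficient = 2
x_4 = 1.7500, f(x_4) = 9.378906, coefficient = 2
x_5 = 1.9375, f(x_5) = 14.091812, coefficient = 2
x_6 = 2.1250, f(x_6) = 20.390869, coefficient = 2
x_7 = 2.3125, f(x_7) = 28.597427, coefficient = 2
x_8 = 2.5000, f(x_8) = 39.062500, coefficient = 2
x_9 = 2.6875, f(x_9) = 52.166763, coefficient = 2
x_10 = 2.8750, f(x_10) = 68.320557, coefficient = 2
x_11 = 3.0625, f(x_11) = 87.963882, coefficient = 2
x_12 = 3.2500, f(x_12) = 111.566406, coefficient = 1

I ≈ (0.187500/2) × 775.558777 = 72.708635
Exact value: 72.318164
Error: 0.390471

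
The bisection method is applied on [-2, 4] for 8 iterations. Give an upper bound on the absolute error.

Bisection error bound: |error| ≤ (b-a)/2^n
|error| ≤ (4 - (-2))/2^8 = 6/2^8
|error| ≤ 0.0234375000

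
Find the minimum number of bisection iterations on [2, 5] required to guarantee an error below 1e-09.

We need (b-a)/2^n ≤ 1e-09
(5 - 2)/2^n ≤ 1e-09
3/2^n ≤ 1e-09
2^n ≥ 3000000000
n ≥ log₂(3000000000) = 31.48
n ≥ 32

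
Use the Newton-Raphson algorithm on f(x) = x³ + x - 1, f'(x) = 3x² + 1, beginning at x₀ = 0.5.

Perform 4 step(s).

f(x) = x³ + x - 1
f'(x) = 3x² + 1
x₀ = 0.5

Newton-Raphson formula: x_{n+1} = x_n - f(x_n)/f'(x_n)

Iteration 1:
  f(0.500000) = -0.375000
  f'(0.500000) = 1.750000
  x_1 = 0.500000 - (-0.375000)/1.750000 = 0.714286
Iteration 2:
  f(0.714286) = 0.078717
  f'(0.714286) = 2.530612
  x_2 = 0.714286 - 0.078717/2.530612 = 0.683180
Iteration 3:
  f(0.683180) = 0.002043
  f'(0.683180) = 2.400204
  x_3 = 0.683180 - 0.002043/2.400204 = 0.682328
Iteration 4:
  f(0.682328) = 0.000001
  f'(0.682328) = 2.396716
  x_4 = 0.682328 - 0.000001/2.396716 = 0.682328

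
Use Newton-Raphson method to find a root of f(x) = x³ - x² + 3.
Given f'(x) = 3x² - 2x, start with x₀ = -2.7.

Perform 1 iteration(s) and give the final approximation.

f(x) = x³ - x² + 3
f'(x) = 3x² - 2x
x₀ = -2.7

Newton-Raphson formula: x_{n+1} = x_n - f(x_n)/f'(x_n)

Iteration 1:
  f(-2.700000) = -23.973000
  f'(-2.700000) = 27.270000
  x_1 = -2.700000 - (-23.973000)/27.270000 = -1.820902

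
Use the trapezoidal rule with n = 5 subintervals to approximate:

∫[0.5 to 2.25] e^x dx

f(x) = e^x
a = 0.5, b = 2.25, n = 5
h = (b - a)/n = 0.350000

Trapezoidal rule: (h/2)[f(x₀) + 2f(x₁) + 2f(x₂) + ... + f(xₙ)]

x_0 = 0.5000, f(x_0) = 1.648721, coefficient = 1
x_1 = 0.8500, f(x_1) = 2.339647, coefficient = 2
x_2 = 1.2000, f(x_2) = 3.320117, coefficient = 2
x_3 = 1.5500, f(x_3) = 4.711470, coefficient = 2
x_4 = 1.9000, f(x_4) = 6.685894, coefficient = 2
x_5 = 2.2500, f(x_5) = 9.487736, coefficient = 1

I ≈ (0.350000/2) × 45.250714 = 7.918875
Exact value: 7.839015
Error: 0.079860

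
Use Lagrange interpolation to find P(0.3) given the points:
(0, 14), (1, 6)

Lagrange interpolation formula:
P(x) = Σ yᵢ × Lᵢ(x)
where Lᵢ(x) = Π_{j≠i} (x - xⱼ)/(xᵢ - xⱼ)

L_0(0.3) = (0.3 - 1)/(0 - 1) = 0.700000
L_1(0.3) = (0.3 - 0)/(1 - 0) = 0.300000

P(0.3) = 14×L_0(0.3) + 6×L_1(0.3)
P(0.3) = 11.600000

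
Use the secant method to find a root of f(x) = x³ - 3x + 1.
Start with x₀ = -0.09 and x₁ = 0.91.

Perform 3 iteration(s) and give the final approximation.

f(x) = x³ - 3x + 1
x₀ = -0.09, x₁ = 0.91

Secant formula: x_{n+1} = x_n - f(x_n)(x_n - x_{n-1})/(f(x_n) - f(x_{n-1}))

Iteration 1:
  f(-0.090000) = 1.269271
  f(0.910000) = -0.976429
  x_2 = 0.910000 - (-0.976429)×(0.910000 - (-0.090000))/(-0.976429 - 1.269271)
       = 0.475201
Iteration 2:
  f(0.910000) = -0.976429
  f(0.475201) = -0.318294
  x_3 = 0.475201 - (-0.318294)×(0.475201 - 0.910000)/(-0.318294 - (-0.976429))
       = 0.264918
Iteration 3:
  f(0.475201) = -0.318294
  f(0.264918) = 0.223837
  x_4 = 0.264918 - 0.223837×(0.264918 - 0.475201)/(0.223837 - (-0.318294))
       = 0.351741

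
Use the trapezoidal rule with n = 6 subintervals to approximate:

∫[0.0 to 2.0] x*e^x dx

f(x) = x*e^x
a = 0.0, b = 2.0, n = 6
h = (b - a)/n = 0.333333

Trapezoidal rule: (h/2)[f(x₀) + 2f(x₁) + 2f(x₂) + ... + f(xₙ)]

x_0 = 0.0000, f(x_0) = 0.000000, coefficient = 1
x_1 = 0.3333, f(x_1) = 0.465204, coefficient = 2
x_2 = 0.6667, f(x_2) = 1.298489, coefficient = 2
x_3 = 1.0000, f(x_3) = 2.718282, coefficient = 2
x_4 = 1.3333, f(x_4) = 5.058224, coefficient = 2
x_5 = 1.6667, f(x_5) = 8.824150, coefficient = 2
x_6 = 2.0000, f(x_6) = 14.778112, coefficient = 1

I ≈ (0.333333/2) × 51.506811 = 8.584468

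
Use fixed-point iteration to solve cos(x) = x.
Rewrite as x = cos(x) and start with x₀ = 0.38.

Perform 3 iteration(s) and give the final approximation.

Equation: cos(x) = x
Fixed-point form: x = cos(x)
x₀ = 0.38

x_1 = g(0.380000) = 0.928665
x_2 = g(0.928665) = 0.598904
x_3 = g(0.598904) = 0.825954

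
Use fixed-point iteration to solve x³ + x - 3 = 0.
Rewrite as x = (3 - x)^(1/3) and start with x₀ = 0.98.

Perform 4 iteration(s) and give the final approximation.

Equation: x³ + x - 3 = 0
Fixed-point form: x = (3 - x)^(1/3)
x₀ = 0.98

x_1 = g(0.980000) = 1.264107
x_2 = g(1.264107) = 1.201824
x_3 = g(1.201824) = 1.216029
x_4 = g(1.216029) = 1.212819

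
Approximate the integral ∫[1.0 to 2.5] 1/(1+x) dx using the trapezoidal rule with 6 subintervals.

f(x) = 1/(1+x)
a = 1.0, b = 2.5, n = 6
h = (b - a)/n = 0.250000

Trapezoidal rule: (h/2)[f(x₀) + 2f(x₁) + 2f(x₂) + ... + f(xₙ)]

x_0 = 1.0000, f(x_0) = 0.500000, coefficient = 1
x_1 = 1.2500, f(x_1) = 0.444444, coefficient = 2
x_2 = 1.5000, f(x_2) = 0.400000, coefficient = 2
x_3 = 1.7500, f(x_3) = 0.363636, coefficient = 2
x_4 = 2.0000, f(x_4) = 0.333333, coefficient = 2
x_5 = 2.2500, f(x_5) = 0.307692, coefficient = 2
x_6 = 2.5000, f(x_6) = 0.285714, coefficient = 1

I ≈ (0.250000/2) × 4.483927 = 0.560491
Exact value: 0.559616
Error: 0.000875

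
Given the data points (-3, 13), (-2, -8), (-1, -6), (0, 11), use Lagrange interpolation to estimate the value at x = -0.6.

Lagrange interpolation formula:
P(x) = Σ yᵢ × Lᵢ(x)
where Lᵢ(x) = Π_{j≠i} (x - xⱼ)/(xᵢ - xⱼ)

L_0(-0.6) = (-0.6 - (-2))/(-3 - (-2)) × (-0.6 - (-1))/(-3 - (-1)) × (-0.6 - 0)/(-3 - 0) = 0.056000
L_1(-0.6) = (-0.6 - (-3))/(-2 - (-3)) × (-0.6 - (-1))/(-2 - (-1)) × (-0.6 - 0)/(-2 - 0) = -0.288000
L_2(-0.6) = (-0.6 - (-3))/(-1 - (-3)) × (-0.6 - (-2))/(-1 - (-2)) × (-0.6 - 0)/(-1 - 0) = 1.008000
L_3(-0.6) = (-0.6 - (-3))/(0 - (-3)) × (-0.6 - (-2))/(0 - (-2)) × (-0.6 - (-1))/(0 - (-1)) = 0.224000

P(-0.6) = 13×L_0(-0.6) + (-8)×L_1(-0.6) + (-6)×L_2(-0.6) + 11×L_3(-0.6)
P(-0.6) = -0.552000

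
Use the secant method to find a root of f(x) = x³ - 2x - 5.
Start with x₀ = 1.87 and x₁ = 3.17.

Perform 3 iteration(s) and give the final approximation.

f(x) = x³ - 2x - 5
x₀ = 1.87, x₁ = 3.17

Secant formula: x_{n+1} = x_n - f(x_n)(x_n - x_{n-1})/(f(x_n) - f(x_{n-1}))

Iteration 1:
  f(1.870000) = -2.200797
  f(3.170000) = 20.515013
  x_2 = 3.170000 - 20.515013×(3.170000 - 1.870000)/(20.515013 - (-2.200797))
       = 1.995949
Iteration 2:
  f(3.170000) = 20.515013
  f(1.995949) = -1.040410
  x_3 = 1.995949 - (-1.040410)×(1.995949 - 3.170000)/(-1.040410 - 20.515013)
       = 2.052617
Iteration 3:
  f(1.995949) = -1.040410
  f(2.052617) = -0.457076
  x_4 = 2.052617 - (-0.457076)×(2.052617 - 1.995949)/(-0.457076 - (-1.040410))
       = 2.097019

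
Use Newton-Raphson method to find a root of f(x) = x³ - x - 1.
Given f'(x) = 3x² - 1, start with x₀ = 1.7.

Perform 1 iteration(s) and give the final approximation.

f(x) = x³ - x - 1
f'(x) = 3x² - 1
x₀ = 1.7

Newton-Raphson formula: x_{n+1} = x_n - f(x_n)/f'(x_n)

Iteration 1:
  f(1.700000) = 2.213000
  f'(1.700000) = 7.670000
  x_1 = 1.700000 - 2.213000/7.670000 = 1.411473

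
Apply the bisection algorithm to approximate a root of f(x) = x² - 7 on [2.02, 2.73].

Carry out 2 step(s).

f(x) = x² - 7
Initial interval: [2.02, 2.73]

Iteration 1:
  c_1 = (2.020000 + 2.730000)/2 = 2.375000
  f(c_1) = f(2.375000) = -1.359375
  f(a) × f(c) ≥ 0, new interval: [2.375000, 2.730000]
Iteration 2:
  c_2 = (2.375000 + 2.730000)/2 = 2.552500
  f(c_2) = f(2.552500) = -0.484744
  f(a) × f(c) ≥ 0, new interval: [2.552500, 2.730000]

After 2 iteration(s), the approximation is c_2 = 2.552500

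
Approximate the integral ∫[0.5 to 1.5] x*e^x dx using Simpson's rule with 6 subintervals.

f(x) = x*e^x
a = 0.5, b = 1.5, n = 6
h = (b - a)/n = 0.166667

Simpson's rule: (h/3)[f(x₀) + 4f(x₁) + 2f(x₂) + ... + f(xₙ)]

x_0 = 0.5000, f(x_0) = 0.824361, coefficient = 1
x_1 = 0.6667, f(x_1) = 1.298489, coefficient = 4
x_2 = 0.8333, f(x_2) = 1.917480, coefficient = 2
x_3 = 1.0000, f(x_3) = 2.718282, coefficient = 4
x_4 = 1.1667, f(x_4) = 3.746482, coefficient = 2
x_5 = 1.3333, f(x_5) = 5.058224, coefficient = 4
x_6 = 1.5000, f(x_6) = 6.722534, coefficient = 1

I ≈ (0.166667/3) × 55.174799 = 3.065267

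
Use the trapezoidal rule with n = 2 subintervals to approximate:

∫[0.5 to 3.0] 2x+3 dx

f(x) = 2x+3
a = 0.5, b = 3.0, n = 2
h = (b - a)/n = 1.250000

Trapezoidal rule: (h/2)[f(x₀) + 2f(x₁) + 2f(x₂) + ... + f(xₙ)]

x_0 = 0.5000, f(x_0) = 4.000000, coefficient = 1
x_1 = 1.7500, f(x_1) = 6.500000, coefficient = 2
x_2 = 3.0000, f(x_2) = 9.000000, coefficient = 1

I ≈ (1.250000/2) × 26.000000 = 16.250000
Exact value: 16.250000
Error: 0.000000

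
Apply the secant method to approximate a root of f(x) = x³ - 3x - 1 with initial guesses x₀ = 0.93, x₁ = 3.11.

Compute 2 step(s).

f(x) = x³ - 3x - 1
x₀ = 0.93, x₁ = 3.11

Secant formula: x_{n+1} = x_n - f(x_n)(x_n - x_{n-1})/(f(x_n) - f(x_{n-1}))

Iteration 1:
  f(0.930000) = -2.985643
  f(3.110000) = 19.750231
  x_2 = 3.110000 - 19.750231×(3.110000 - 0.930000)/(19.750231 - (-2.985643))
       = 1.216275
Iteration 2:
  f(3.110000) = 19.750231
  f(1.216275) = -2.849560
  x_3 = 1.216275 - (-2.849560)×(1.216275 - 3.110000)/(-2.849560 - 19.750231)
       = 1.455050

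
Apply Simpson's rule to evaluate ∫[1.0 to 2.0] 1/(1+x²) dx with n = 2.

f(x) = 1/(1+x²)
a = 1.0, b = 2.0, n = 2
h = (b - a)/n = 0.500000

Simpson's rule: (h/3)[f(x₀) + 4f(x₁) + 2f(x₂) + ... + f(xₙ)]

x_0 = 1.0000, f(x_0) = 0.500000, coefficient = 1
x_1 = 1.5000, f(x_1) = 0.307692, coefficient = 4
x_2 = 2.0000, f(x_2) = 0.200000, coefficient = 1

I ≈ (0.500000/3) × 1.930769 = 0.321795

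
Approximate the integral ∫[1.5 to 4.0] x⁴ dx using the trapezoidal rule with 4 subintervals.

f(x) = x⁴
a = 1.5, b = 4.0, n = 4
h = (b - a)/n = 0.625000

Trapezoidal rule: (h/2)[f(x₀) + 2f(x₁) + 2f(x₂) + ... + f(xₙ)]

x_0 = 1.5000, f(x_0) = 5.062500, coefficient = 1
x_1 = 2.1250, f(x_1) = 20.390869, coefficient = 2
x_2 = 2.7500, f(x_2) = 57.191406, coefficient = 2
x_3 = 3.3750, f(x_3) = 129.746338, coefficient = 2
x_4 = 4.0000, f(x_4) = 256.000000, coefficient = 1

I ≈ (0.625000/2) × 675.719727 = 211.162415
Exact value: 203.281250
Error: 7.881165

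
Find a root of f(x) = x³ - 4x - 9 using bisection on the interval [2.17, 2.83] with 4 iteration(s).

f(x) = x³ - 4x - 9
Initial interval: [2.17, 2.83]

Iteration 1:
  c_1 = (2.170000 + 2.830000)/2 = 2.500000
  f(c_1) = f(2.500000) = -3.375000
  f(a) × f(c) ≥ 0, new interval: [2.500000, 2.830000]
Iteration 2:
  c_2 = (2.500000 + 2.830000)/2 = 2.665000
  f(c_2) = f(2.665000) = -0.732570
  f(a) × f(c) ≥ 0, new interval: [2.665000, 2.830000]
Iteration 3:
  c_3 = (2.665000 + 2.830000)/2 = 2.747500
  f(c_3) = f(2.747500) = 0.750208
  f(a) × f(c) < 0, new interval: [2.665000, 2.747500]
Iteration 4:
  c_4 = (2.665000 + 2.747500)/2 = 2.706250
  f(c_4) = f(2.706250) = -0.004996
  f(a) × f(c) ≥ 0, new interval: [2.706250, 2.747500]

After 4 iteration(s), the approximation is c_4 = 2.706250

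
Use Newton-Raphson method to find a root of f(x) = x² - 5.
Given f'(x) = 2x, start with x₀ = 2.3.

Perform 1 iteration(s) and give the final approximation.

f(x) = x² - 5
f'(x) = 2x
x₀ = 2.3

Newton-Raphson formula: x_{n+1} = x_n - f(x_n)/f'(x_n)

Iteration 1:
  f(2.300000) = 0.290000
  f'(2.300000) = 4.600000
  x_1 = 2.300000 - 0.290000/4.600000 = 2.236957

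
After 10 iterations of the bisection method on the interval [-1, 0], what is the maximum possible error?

Bisection error bound: |error| ≤ (b-a)/2^n
|error| ≤ (0 - (-1))/2^10 = 1/2^10
|error| ≤ 0.0009765625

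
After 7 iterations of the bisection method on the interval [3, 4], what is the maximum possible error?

Bisection error bound: |error| ≤ (b-a)/2^n
|error| ≤ (4 - 3)/2^7 = 1/2^7
|error| ≤ 0.0078125000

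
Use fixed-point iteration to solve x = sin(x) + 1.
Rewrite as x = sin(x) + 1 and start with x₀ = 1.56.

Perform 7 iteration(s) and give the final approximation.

Equation: x = sin(x) + 1
Fixed-point form: x = sin(x) + 1
x₀ = 1.56

x_1 = g(1.560000) = 1.999942
x_2 = g(1.999942) = 1.909322
x_3 = g(1.909322) = 1.943245
x_4 = g(1.943245) = 1.931439
x_5 = g(1.931439) = 1.935670
x_6 = g(1.935670) = 1.934169
x_7 = g(1.934169) = 1.934703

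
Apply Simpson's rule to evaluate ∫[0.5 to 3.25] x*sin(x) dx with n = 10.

f(x) = x*sin(x)
a = 0.5, b = 3.25, n = 10
h = (b - a)/n = 0.275000

Simpson's rule: (h/3)[f(x₀) + 4f(x₁) + 2f(x₂) + ... + f(xₙ)]

x_0 = 0.5000, f(x_0) = 0.239713, coefficient = 1
x_1 = 0.7750, f(x_1) = 0.542280, coefficient = 4
x_2 = 1.0500, f(x_2) = 0.910794, coefficient = 2
x_3 = 1.3250, f(x_3) = 1.285176, coefficient = 4
x_4 = 1.6000, f(x_4) = 1.599318, coefficient = 2
x_5 = 1.8750, f(x_5) = 1.788911, coefficient = 4
x_6 = 2.1500, f(x_6) = 1.799332, coefficient = 2
x_7 = 2.4250, f(x_7) = 1.592787, coefficient = 4
x_8 = 2.7000, f(x_8) = 1.153926, coefficient = 2
x_9 = 2.9750, f(x_9) = 0.493324, coefficient = 4
x_10 = 3.2500, f(x_10) = -0.351634, coefficient = 1

I ≈ (0.275000/3) × 33.624726 = 3.082267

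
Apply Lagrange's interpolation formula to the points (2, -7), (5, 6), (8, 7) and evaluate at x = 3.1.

Lagrange interpolation formula:
P(x) = Σ yᵢ × Lᵢ(x)
where Lᵢ(x) = Π_{j≠i} (x - xⱼ)/(xᵢ - xⱼ)

L_0(3.1) = (3.1 - 5)/(2 - 5) × (3.1 - 8)/(2 - 8) = 0.517222
L_1(3.1) = (3.1 - 2)/(5 - 2) × (3.1 - 8)/(5 - 8) = 0.598889
L_2(3.1) = (3.1 - 2)/(8 - 2) × (3.1 - 5)/(8 - 5) = -0.116111

P(3.1) = (-7)×L_0(3.1) + 6×L_1(3.1) + 7×L_2(3.1)
P(3.1) = -0.840000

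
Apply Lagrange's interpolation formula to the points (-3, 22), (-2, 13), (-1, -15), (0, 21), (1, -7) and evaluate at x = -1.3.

Lagrange interpolation formula:
P(x) = Σ yᵢ × Lᵢ(x)
where Lᵢ(x) = Π_{j≠i} (x - xⱼ)/(xᵢ - xⱼ)

L_0(-1.3) = (-1.3 - (-2))/(-3 - (-2)) × (-1.3 - (-1))/(-3 - (-1)) × (-1.3 - 0)/(-3 - 0) × (-1.3 - 1)/(-3 - 1) = -0.026163
L_1(-1.3) = (-1.3 - (-3))/(-2 - (-3)) × (-1.3 - (-1))/(-2 - (-1)) × (-1.3 - 0)/(-2 - 0) × (-1.3 - 1)/(-2 - 1) = 0.254150
L_2(-1.3) = (-1.3 - (-3))/(-1 - (-3)) × (-1.3 - (-2))/(-1 - (-2)) × (-1.3 - 0)/(-1 - 0) × (-1.3 - 1)/(-1 - 1) = 0.889525
L_3(-1.3) = (-1.3 - (-3))/(0 - (-3)) × (-1.3 - (-2))/(0 - (-2)) × (-1.3 - (-1))/(0 - (-1)) × (-1.3 - 1)/(0 - 1) = -0.136850
L_4(-1.3) = (-1.3 - (-3))/(1 - (-3)) × (-1.3 - (-2))/(1 - (-2)) × (-1.3 - (-1))/(1 - (-1)) × (-1.3 - 0)/(1 - 0) = 0.019338

P(-1.3) = 22×L_0(-1.3) + 13×L_1(-1.3) + (-15)×L_2(-1.3) + 21×L_3(-1.3) + (-7)×L_4(-1.3)
P(-1.3) = -13.623712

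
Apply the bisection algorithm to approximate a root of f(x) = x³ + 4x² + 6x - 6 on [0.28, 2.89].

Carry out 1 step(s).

f(x) = x³ + 4x² + 6x - 6
Initial interval: [0.28, 2.89]

Iteration 1:
  c_1 = (0.280000 + 2.890000)/2 = 1.585000
  f(c_1) = f(1.585000) = 17.540777
  f(a) × f(c) < 0, new interval: [0.280000, 1.585000]

After 1 iteration(s), the approximation is c_1 = 1.585000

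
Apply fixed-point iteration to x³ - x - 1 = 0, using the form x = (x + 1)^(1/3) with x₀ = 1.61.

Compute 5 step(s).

Equation: x³ - x - 1 = 0
Fixed-point form: x = (x + 1)^(1/3)
x₀ = 1.61

x_1 = g(1.610000) = 1.376830
x_2 = g(1.376830) = 1.334543
x_3 = g(1.334543) = 1.326582
x_4 = g(1.326582) = 1.325072
x_5 = g(1.325072) = 1.324785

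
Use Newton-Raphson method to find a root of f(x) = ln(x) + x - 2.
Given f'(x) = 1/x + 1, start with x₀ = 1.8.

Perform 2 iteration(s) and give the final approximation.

f(x) = ln(x) + x - 2
f'(x) = 1/x + 1
x₀ = 1.8

Newton-Raphson formula: x_{n+1} = x_n - f(x_n)/f'(x_n)

Iteration 1:
  f(1.800000) = 0.387787
  f'(1.800000) = 1.555556
  x_1 = 1.800000 - 0.387787/1.555556 = 1.550709
Iteration 2:
  f(1.550709) = -0.010579
  f'(1.550709) = 1.644866
  x_2 = 1.550709 - (-0.010579)/1.644866 = 1.557140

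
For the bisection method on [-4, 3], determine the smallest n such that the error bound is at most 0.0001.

We need (b-a)/2^n ≤ 0.0001
(3 - (-4))/2^n ≤ 0.0001
7/2^n ≤ 0.0001
2^n ≥ 70000
n ≥ log₂(70000) = 16.10
n ≥ 17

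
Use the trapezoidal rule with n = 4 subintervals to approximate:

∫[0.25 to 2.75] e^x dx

f(x) = e^x
a = 0.25, b = 2.75, n = 4
h = (b - a)/n = 0.625000

Trapezoidal rule: (h/2)[f(x₀) + 2f(x₁) + 2f(x₂) + ... + f(xₙ)]

x_0 = 0.2500, f(x_0) = 1.284025, coefficient = 1
x_1 = 0.8750, f(x_1) = 2.398875, coefficient = 2
x_2 = 1.5000, f(x_2) = 4.481689, coefficient = 2
x_3 = 2.1250, f(x_3) = 8.372897, coefficient = 2
x_4 = 2.7500, f(x_4) = 15.642632, coefficient = 1

I ≈ (0.625000/2) × 47.433581 = 14.822994
Exact value: 14.358606
Error: 0.464388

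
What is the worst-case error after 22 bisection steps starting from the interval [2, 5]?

Bisection error bound: |error| ≤ (b-a)/2^n
|error| ≤ (5 - 2)/2^22 = 3/2^22
|error| ≤ 0.0000007153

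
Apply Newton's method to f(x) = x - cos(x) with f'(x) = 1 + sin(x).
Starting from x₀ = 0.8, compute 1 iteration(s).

f(x) = x - cos(x)
f'(x) = 1 + sin(x)
x₀ = 0.8

Newton-Raphson formula: x_{n+1} = x_n - f(x_n)/f'(x_n)

Iteration 1:
  f(0.800000) = 0.103293
  f'(0.800000) = 1.717356
  x_1 = 0.800000 - 0.103293/1.717356 = 0.739853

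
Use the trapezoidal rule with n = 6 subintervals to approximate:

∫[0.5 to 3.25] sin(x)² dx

f(x) = sin(x)²
a = 0.5, b = 3.25, n = 6
h = (b - a)/n = 0.458333

Trapezoidal rule: (h/2)[f(x₀) + 2f(x₁) + 2f(x₂) + ... + f(xₙ)]

x_0 = 0.5000, f(x_0) = 0.229849, coefficient = 1
x_1 = 0.9583, f(x_1) = 0.669508, coefficient = 2
x_2 = 1.4167, f(x_2) = 0.976432, coefficient = 2
x_3 = 1.8750, f(x_3) = 0.910280, coefficient = 2
x_4 = 2.3333, f(x_4) = 0.522853, coefficient = 2
x_5 = 2.7917, f(x_5) = 0.117531, coefficient = 2
x_6 = 3.2500, f(x_6) = 0.011706, coefficient = 1

I ≈ (0.458333/2) × 6.634762 = 1.520466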